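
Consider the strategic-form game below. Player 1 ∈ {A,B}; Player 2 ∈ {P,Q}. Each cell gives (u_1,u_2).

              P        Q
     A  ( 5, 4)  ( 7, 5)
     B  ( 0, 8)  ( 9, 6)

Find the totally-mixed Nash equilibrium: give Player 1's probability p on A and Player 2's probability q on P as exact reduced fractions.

P1 indiff ⇒ q·5+(1-q)·7 = q·0+(1-q)·9 ⇒ q(5) = (1-q)(2) ⇒ q = 2/7
P2 indiff ⇒ p·4+(1-p)·8 = p·5+(1-p)·6 ⇒ p(-1) = (1-p)(-2) ⇒ p = 2/3

P1 mixes 2/3 on A; P2 mixes 2/7 on P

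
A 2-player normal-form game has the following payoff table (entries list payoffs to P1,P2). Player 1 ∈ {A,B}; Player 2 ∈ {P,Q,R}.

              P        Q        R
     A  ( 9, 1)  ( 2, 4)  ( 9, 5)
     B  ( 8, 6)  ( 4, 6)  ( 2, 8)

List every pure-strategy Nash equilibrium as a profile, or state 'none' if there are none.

(A,P): not NE [P2→R gives 5>1]
(A,Q): not NE [P1→B gives 4>2; P2→R gives 5>4]
(A,R): NE
(B,P): not NE [P1→A gives 9>8; P2→R gives 8>6]
(B,Q): not NE [P2→R gives 8>6]
(B,R): not NE [P1→A gives 9>2]

Nash profiles: (A,R)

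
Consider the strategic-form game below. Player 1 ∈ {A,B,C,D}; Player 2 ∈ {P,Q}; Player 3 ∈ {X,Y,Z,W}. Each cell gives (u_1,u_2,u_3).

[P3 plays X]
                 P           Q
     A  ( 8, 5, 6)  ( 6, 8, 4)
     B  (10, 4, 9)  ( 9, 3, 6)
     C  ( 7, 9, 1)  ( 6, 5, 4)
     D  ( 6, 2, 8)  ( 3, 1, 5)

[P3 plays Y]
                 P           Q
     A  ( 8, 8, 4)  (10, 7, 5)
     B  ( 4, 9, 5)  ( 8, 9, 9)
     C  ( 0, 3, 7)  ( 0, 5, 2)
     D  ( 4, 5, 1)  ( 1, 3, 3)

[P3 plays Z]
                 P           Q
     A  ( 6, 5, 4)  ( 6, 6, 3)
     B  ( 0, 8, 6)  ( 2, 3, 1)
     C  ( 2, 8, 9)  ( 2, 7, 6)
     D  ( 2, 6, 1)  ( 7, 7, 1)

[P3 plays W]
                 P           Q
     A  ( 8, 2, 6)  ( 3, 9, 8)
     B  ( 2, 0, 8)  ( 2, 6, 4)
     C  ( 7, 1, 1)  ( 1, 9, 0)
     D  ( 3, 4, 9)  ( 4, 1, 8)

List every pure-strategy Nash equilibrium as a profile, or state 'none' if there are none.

PSNE = {(B,P,X)}

(A,P,X): not NE [P1→B gives 10>8; P2→Q gives 8>5]
(A,P,Y): not NE [P3→W gives 6>4]
(A,P,Z): not NE [P2→Q gives 6>5; P3→W gives 6>4]
(A,P,W): not NE [P2→Q gives 9>2]
(A,Q,X): not NE [P1→B gives 9>6; P3→W gives 8>4]
(A,Q,Y): not NE [P2→P gives 8>7; P3→W gives 8>5]
(A,Q,Z): not NE [P1→D gives 7>6; P3→W gives 8>3]
(A,Q,W): not NE [P1→D gives 4>3]
(B,P,X): NE
(B,P,Y): not NE [P1→A gives 8>4; P3→X gives 9>5]
(B,P,Z): not NE [P1→A gives 6>0; P3→X gives 9>6]
(B,P,W): not NE [P1→A gives 8>2; P2→Q gives 6>0; P3→X gives 9>8]
(B,Q,X): not NE [P2→P gives 4>3; P3→Y gives 9>6]
(B,Q,Y): not NE [P1→A gives 10>8]
(B,Q,Z): not NE [P1→D gives 7>2; P2→P gives 8>3; P3→Y gives 9>1]
(B,Q,W): not NE [P1→D gives 4>2; P3→Y gives 9>4]
(C,P,X): not NE [P1→B gives 10>7; P3→Z gives 9>1]
(C,P,Y): not NE [P1→A gives 8>0; P2→Q gives 5>3; P3→Z gives 9>7]
(C,P,Z): not NE [P1→A gives 6>2]
(C,P,W): not NE [P1→A gives 8>7; P2→Q gives 9>1; P3→Z gives 9>1]
(C,Q,X): not NE [P1→B gives 9>6; P2→P gives 9>5; P3→Z gives 6>4]
(C,Q,Y): not NE [P1→A gives 10>0; P3→Z gives 6>2]
(C,Q,Z): not NE [P1→D gives 7>2; P2→P gives 8>7]
(C,Q,W): not NE [P1→D gives 4>1; P3→Z gives 6>0]
(D,P,X): not NE [P1→B gives 10>6; P3→W gives 9>8]
(D,P,Y): not NE [P1→A gives 8>4; P3→W gives 9>1]
(D,P,Z): not NE [P1→A gives 6>2; P2→Q gives 7>6; P3→W gives 9>1]
(D,P,W): not NE [P1→A gives 8>3]
(D,Q,X): not NE [P1→B gives 9>3; P2→P gives 2>1; P3→W gives 8>5]
(D,Q,Y): not NE [P1→A gives 10>1; P2→P gives 5>3; P3→W gives 8>3]
(D,Q,Z): not NE [P3→W gives 8>1]
(D,Q,W): not NE [P2→P gives 4>1]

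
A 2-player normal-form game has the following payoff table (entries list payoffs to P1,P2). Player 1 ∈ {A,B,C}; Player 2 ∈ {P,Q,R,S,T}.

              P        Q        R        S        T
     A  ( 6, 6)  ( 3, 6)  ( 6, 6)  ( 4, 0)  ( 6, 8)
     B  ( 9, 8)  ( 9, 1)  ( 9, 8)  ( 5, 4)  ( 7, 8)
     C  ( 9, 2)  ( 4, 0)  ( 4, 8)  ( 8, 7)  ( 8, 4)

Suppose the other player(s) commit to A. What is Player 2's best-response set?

P2 best: {T}

u_2(P vs A) = 6
u_2(Q vs A) = 6
u_2(R vs A) = 6
u_2(S vs A) = 0
u_2(T vs A) = 8
max payoff 8 at {T}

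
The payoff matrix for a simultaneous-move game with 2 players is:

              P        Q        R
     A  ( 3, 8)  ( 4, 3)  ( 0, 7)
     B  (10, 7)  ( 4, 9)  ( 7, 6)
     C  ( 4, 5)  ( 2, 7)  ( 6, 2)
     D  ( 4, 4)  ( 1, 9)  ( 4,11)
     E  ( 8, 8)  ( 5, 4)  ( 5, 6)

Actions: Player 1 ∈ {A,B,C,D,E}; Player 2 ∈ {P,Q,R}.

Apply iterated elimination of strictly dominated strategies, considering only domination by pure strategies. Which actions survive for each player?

Remaining: P1:{B,E} P2:{P,Q}

P1 drop A (E beats it: P:8>3 Q:5>4 R:5>0)
P1 drop C (B beats it: P:10>4 Q:4>2 R:7>6)
P1 drop D (B beats it: P:10>4 Q:4>1 R:7>4)
P2 drop R (P beats it: B:7>6 E:8>6)
P1→{B,E} P2→{P,Q}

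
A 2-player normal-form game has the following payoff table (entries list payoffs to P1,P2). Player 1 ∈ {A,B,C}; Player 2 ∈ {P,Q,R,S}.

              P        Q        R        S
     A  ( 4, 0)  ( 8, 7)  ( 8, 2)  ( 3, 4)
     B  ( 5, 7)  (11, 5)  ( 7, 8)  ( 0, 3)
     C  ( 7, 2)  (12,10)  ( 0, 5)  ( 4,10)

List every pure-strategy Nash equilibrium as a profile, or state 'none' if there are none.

(A,P): not NE [P1→C gives 7>4; P2→Q gives 7>0]
(A,Q): not NE [P1→C gives 12>8]
(A,R): not NE [P2→Q gives 7>2]
(A,S): not NE [P1→C gives 4>3; P2→Q gives 7>4]
(B,P): not NE [P1→C gives 7>5; P2→R gives 8>7]
(B,Q): not NE [P1→C gives 12>11; P2→R gives 8>5]
(B,R): not NE [P1→A gives 8>7]
(B,S): not NE [P1→C gives 4>0; P2→R gives 8>3]
(C,P): not NE [P2→S gives 10>2]
(C,Q): NE
(C,R): not NE [P1→A gives 8>0; P2→S gives 10>5]
(C,S): NE

PSNE = {(C,Q), (C,S)}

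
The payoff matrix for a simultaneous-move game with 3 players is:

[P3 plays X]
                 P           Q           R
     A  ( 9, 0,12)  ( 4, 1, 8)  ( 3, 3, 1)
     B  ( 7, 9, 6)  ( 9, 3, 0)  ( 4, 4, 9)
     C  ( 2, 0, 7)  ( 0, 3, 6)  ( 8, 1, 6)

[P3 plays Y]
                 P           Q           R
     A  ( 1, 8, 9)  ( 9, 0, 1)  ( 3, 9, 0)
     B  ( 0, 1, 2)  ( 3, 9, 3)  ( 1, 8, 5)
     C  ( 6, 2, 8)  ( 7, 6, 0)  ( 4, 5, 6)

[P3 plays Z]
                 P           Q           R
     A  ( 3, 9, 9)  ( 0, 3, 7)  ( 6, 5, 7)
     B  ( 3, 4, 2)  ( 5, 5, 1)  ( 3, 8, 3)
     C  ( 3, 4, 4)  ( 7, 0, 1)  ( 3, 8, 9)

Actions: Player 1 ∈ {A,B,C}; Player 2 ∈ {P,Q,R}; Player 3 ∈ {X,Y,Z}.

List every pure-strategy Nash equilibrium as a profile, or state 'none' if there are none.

Equilibria: none

(A,P,X): not NE [P2→R gives 3>0]
(A,P,Y): not NE [P1→C gives 6>1; P2→R gives 9>8; P3→X gives 12>9]
(A,P,Z): not NE [P3→X gives 12>9]
(A,Q,X): not NE [P1→B gives 9>4; P2→R gives 3>1]
(A,Q,Y): not NE [P2→R gives 9>0; P3→X gives 8>1]
(A,Q,Z): not NE [P1→C gives 7>0; P2→P gives 9>3; P3→X gives 8>7]
(A,R,X): not NE [P1→C gives 8>3; P3→Z gives 7>1]
(A,R,Y): not NE [P1→C gives 4>3; P3→Z gives 7>0]
(A,R,Z): not NE [P2→P gives 9>5]
(B,P,X): not NE [P1→A gives 9>7]
(B,P,Y): not NE [P1→C gives 6>0; P2→Q gives 9>1; P3→X gives 6>2]
(B,P,Z): not NE [P2→R gives 8>4; P3→X gives 6>2]
(B,Q,X): not NE [P2→P gives 9>3; P3→Y gives 3>0]
(B,Q,Y): not NE [P1→A gives 9>3]
(B,Q,Z): not NE [P1→C gives 7>5; P2→R gives 8>5; P3→Y gives 3>1]
(B,R,X): not NE [P1→C gives 8>4; P2→P gives 9>4]
(B,R,Y): not NE [P1→C gives 4>1; P2→Q gives 9>8; P3→X gives 9>5]
(B,R,Z): not NE [P1→A gives 6>3; P3→X gives 9>3]
(C,P,X): not NE [P1→A gives 9>2; P2→Q gives 3>0; P3→Y gives 8>7]
(C,P,Y): not NE [P2→Q gives 6>2]
(C,P,Z): not NE [P2→R gives 8>4; P3→Y gives 8>4]
(C,Q,X): not NE [P1→B gives 9>0]
(C,Q,Y): not NE [P1→A gives 9>7; P3→X gives 6>0]
(C,Q,Z): not NE [P2→R gives 8>0; P3→X gives 6>1]
(C,R,X): not NE [P2→Q gives 3>1; P3→Z gives 9>6]
(C,R,Y): not NE [P2→Q gives 6>5; P3→Z gives 9>6]
(C,R,Z): not NE [P1→A gives 6>3]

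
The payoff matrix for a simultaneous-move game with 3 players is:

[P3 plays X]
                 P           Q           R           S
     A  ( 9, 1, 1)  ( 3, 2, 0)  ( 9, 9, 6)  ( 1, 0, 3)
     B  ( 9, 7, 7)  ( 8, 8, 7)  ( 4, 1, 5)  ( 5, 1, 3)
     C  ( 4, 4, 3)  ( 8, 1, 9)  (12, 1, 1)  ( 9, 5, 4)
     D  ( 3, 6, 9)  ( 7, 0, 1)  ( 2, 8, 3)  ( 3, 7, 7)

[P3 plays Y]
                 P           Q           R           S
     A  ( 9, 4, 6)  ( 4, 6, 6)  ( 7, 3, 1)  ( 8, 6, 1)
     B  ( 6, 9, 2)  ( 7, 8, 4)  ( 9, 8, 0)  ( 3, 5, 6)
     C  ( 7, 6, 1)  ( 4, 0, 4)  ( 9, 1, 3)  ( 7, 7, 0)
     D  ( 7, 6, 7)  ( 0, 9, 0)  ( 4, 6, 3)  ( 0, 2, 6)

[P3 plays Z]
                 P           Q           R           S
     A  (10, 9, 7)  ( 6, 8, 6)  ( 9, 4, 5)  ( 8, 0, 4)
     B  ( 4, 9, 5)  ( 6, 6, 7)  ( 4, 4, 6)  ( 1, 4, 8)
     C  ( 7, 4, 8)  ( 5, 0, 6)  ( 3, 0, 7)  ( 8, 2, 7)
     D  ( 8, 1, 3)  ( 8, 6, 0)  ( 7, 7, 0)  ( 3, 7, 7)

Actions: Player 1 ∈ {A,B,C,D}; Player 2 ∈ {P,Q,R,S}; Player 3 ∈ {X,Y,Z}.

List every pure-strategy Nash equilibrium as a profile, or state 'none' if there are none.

NE set: (A,P,Z), (B,Q,X)

(A,P,X): not NE [P2→R gives 9>1; P3→Z gives 7>1]
(A,P,Y): not NE [P2→S gives 6>4; P3→Z gives 7>6]
(A,P,Z): NE
(A,Q,X): not NE [P1→C gives 8>3; P2→R gives 9>2; P3→Z gives 6>0]
(A,Q,Y): not NE [P1→B gives 7>4]
(A,Q,Z): not NE [P1→D gives 8>6; P2→P gives 9>8]
(A,R,X): not NE [P1→C gives 12>9]
(A,R,Y): not NE [P1→C gives 9>7; P2→S gives 6>3; P3→X gives 6>1]
(A,R,Z): not NE [P2→P gives 9>4; P3→X gives 6>5]
(A,S,X): not NE [P1→C gives 9>1; P2→R gives 9>0; P3→Z gives 4>3]
(A,S,Y): not NE [P3→Z gives 4>1]
(A,S,Z): not NE [P2→P gives 9>0]
(B,P,X): not NE [P2→Q gives 8>7]
(B,P,Y): not NE [P1→A gives 9>6; P3→X gives 7>2]
(B,P,Z): not NE [P1→A gives 10>4; P3→X gives 7>5]
(B,Q,X): NE
(B,Q,Y): not NE [P2→P gives 9>8; P3→Z gives 7>4]
(B,Q,Z): not NE [P1→D gives 8>6; P2→P gives 9>6]
(B,R,X): not NE [P1→C gives 12>4; P2→Q gives 8>1; P3→Z gives 6>5]
(B,R,Y): not NE [P2→P gives 9>8; P3→Z gives 6>0]
(B,R,Z): not NE [P1→A gives 9>4; P2→P gives 9>4]
(B,S,X): not NE [P1→C gives 9>5; P2→Q gives 8>1; P3→Z gives 8>3]
(B,S,Y): not NE [P1→A gives 8>3; P2→P gives 9>5; P3→Z gives 8>6]
(B,S,Z): not NE [P1→C gives 8>1; P2→P gives 9>4]
(C,P,X): not NE [P1→B gives 9>4; P2→S gives 5>4; P3→Z gives 8>3]
(C,P,Y): not NE [P1→A gives 9>7; P2→S gives 7>6; P3→Z gives 8>1]
(C,P,Z): not NE [P1→A gives 10>7]
(C,Q,X): not NE [P2→S gives 5>1]
(C,Q,Y): not NE [P1→B gives 7>4; P2→S gives 7>0; P3→X gives 9>4]
(C,Q,Z): not NE [P1→D gives 8>5; P2→P gives 4>0; P3→X gives 9>6]
(C,R,X): not NE [P2→S gives 5>1; P3→Z gives 7>1]
(C,R,Y): not NE [P2→S gives 7>1; P3→Z gives 7>3]
(C,R,Z): not NE [P1→A gives 9>3; P2→P gives 4>0]
(C,S,X): not NE [P3→Z gives 7>4]
(C,S,Y): not NE [P1→A gives 8>7; P3→Z gives 7>0]
(C,S,Z): not NE [P2→P gives 4>2]
(D,P,X): not NE [P1→B gives 9>3; P2→R gives 8>6]
(D,P,Y): not NE [P1→A gives 9>7; P2→Q gives 9>6; P3→X gives 9>7]
(D,P,Z): not NE [P1→A gives 10>8; P2→S gives 7>1; P3→X gives 9>3]
(D,Q,X): not NE [P1→C gives 8>7; P2→R gives 8>0]
(D,Q,Y): not NE [P1→B gives 7>0; P3→X gives 1>0]
(D,Q,Z): not NE [P2→S gives 7>6; P3→X gives 1>0]
(D,R,X): not NE [P1→C gives 12>2]
(D,R,Y): not NE [P1→C gives 9>4; P2→Q gives 9>6]
(D,R,Z): not NE [P1→A gives 9>7; P3→Y gives 3>0]
(D,S,X): not NE [P1→C gives 9>3; P2→R gives 8>7]
(D,S,Y): not NE [P1→A gives 8>0; P2→Q gives 9>2; P3→Z gives 7>6]
(D,S,Z): not NE [P1→C gives 8>3]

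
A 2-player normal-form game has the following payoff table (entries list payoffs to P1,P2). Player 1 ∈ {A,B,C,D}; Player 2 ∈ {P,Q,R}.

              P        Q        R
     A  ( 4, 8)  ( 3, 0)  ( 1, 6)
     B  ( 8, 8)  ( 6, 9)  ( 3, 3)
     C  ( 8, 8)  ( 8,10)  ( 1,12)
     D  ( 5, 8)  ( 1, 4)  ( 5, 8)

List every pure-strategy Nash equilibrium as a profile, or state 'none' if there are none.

Nash profiles: (D,R)

(A,P): not NE [P1→C gives 8>4]
(A,Q): not NE [P1→C gives 8>3; P2→P gives 8>0]
(A,R): not NE [P1→D gives 5>1; P2→P gives 8>6]
(B,P): not NE [P2→Q gives 9>8]
(B,Q): not NE [P1→C gives 8>6]
(B,R): not NE [P1→D gives 5>3; P2→Q gives 9>3]
(C,P): not NE [P2→R gives 12>8]
(C,Q): not NE [P2→R gives 12>10]
(C,R): not NE [P1→D gives 5>1]
(D,P): not NE [P1→C gives 8>5]
(D,Q): not NE [P1→C gives 8>1; P2→R gives 8>4]
(D,R): NE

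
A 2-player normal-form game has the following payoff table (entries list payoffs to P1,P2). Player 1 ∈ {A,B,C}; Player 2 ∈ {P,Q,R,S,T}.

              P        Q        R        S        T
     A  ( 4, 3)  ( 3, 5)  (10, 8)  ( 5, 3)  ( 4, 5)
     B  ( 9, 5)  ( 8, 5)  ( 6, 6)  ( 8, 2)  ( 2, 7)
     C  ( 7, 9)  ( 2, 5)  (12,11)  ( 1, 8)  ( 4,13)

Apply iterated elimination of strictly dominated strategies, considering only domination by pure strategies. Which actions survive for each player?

P2 drop P (R beats it: A:8>3 B:6>5 C:11>9)
P2 drop Q (R beats it: A:8>5 B:6>5 C:11>5)
P2 drop S (R beats it: A:8>3 B:6>2 C:11>8)
P1 drop B (A beats it: R:10>6 T:4>2)
P1→{A,C} P2→{R,T}

IESDS → P1:{A,C} P2:{R,T}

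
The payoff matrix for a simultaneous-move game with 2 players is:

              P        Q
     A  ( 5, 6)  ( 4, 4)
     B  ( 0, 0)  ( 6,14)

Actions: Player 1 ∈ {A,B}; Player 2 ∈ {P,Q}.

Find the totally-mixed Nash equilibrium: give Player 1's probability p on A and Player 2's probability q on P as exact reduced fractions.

P1 indiff ⇒ q·5+(1-q)·4 = q·0+(1-q)·6 ⇒ q(5) = (1-q)(2) ⇒ q = 2/7
P2 indiff ⇒ p·6+(1-p)·0 = p·4+(1-p)·14 ⇒ p(2) = (1-p)(14) ⇒ p = 7/8

P1 mixes 7/8 on A; P2 mixes 2/7 on P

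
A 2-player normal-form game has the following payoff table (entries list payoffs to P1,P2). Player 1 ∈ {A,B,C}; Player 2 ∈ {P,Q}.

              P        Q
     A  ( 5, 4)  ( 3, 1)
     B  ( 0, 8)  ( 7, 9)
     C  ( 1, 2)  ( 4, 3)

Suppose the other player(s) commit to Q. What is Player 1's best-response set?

u_1(A vs Q) = 3
u_1(B vs Q) = 7
u_1(C vs Q) = 4
max payoff 7 at {B}

BR_1 = {B}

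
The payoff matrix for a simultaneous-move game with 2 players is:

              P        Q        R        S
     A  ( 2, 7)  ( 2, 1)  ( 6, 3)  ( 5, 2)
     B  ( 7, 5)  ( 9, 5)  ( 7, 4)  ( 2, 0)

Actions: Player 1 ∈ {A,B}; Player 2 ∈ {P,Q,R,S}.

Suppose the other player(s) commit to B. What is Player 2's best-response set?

argmax u_2 = {P,Q}

u_2(P vs B) = 5
u_2(Q vs B) = 5
u_2(R vs B) = 4
u_2(S vs B) = 0
max payoff 5 at {P,Q}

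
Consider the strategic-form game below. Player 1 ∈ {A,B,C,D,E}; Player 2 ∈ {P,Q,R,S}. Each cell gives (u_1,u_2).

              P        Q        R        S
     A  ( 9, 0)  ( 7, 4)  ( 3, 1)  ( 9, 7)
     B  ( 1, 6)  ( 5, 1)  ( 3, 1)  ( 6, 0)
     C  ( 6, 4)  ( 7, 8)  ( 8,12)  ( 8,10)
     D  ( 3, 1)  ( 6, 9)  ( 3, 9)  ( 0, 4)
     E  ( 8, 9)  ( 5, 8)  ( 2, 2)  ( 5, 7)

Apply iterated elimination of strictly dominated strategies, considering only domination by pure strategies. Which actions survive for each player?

Survivors P1:{A,C} P2:{R,S}

P1 drop B (C beats it: P:6>1 Q:7>5 R:8>3 S:8>6)
P1 drop D (C beats it: P:6>3 Q:7>6 R:8>3 S:8>0)
P1 drop E (A beats it: P:9>8 Q:7>5 R:3>2 S:9>5)
P2 drop P (Q beats it: A:4>0 C:8>4)
P2 drop Q (S beats it: A:7>4 C:10>8)
P1→{A,C} P2→{R,S}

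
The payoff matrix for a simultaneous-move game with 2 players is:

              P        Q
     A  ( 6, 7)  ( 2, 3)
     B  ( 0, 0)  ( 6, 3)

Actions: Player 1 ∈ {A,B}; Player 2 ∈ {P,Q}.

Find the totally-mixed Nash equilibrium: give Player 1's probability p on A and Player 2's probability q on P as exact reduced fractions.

P1 indiff ⇒ q·6+(1-q)·2 = q·0+(1-q)·6 ⇒ q(6) = (1-q)(4) ⇒ q = 2/5
P2 indiff ⇒ p·7+(1-p)·0 = p·3+(1-p)·3 ⇒ p(4) = (1-p)(3) ⇒ p = 3/7

P1 mixes 3/7 on A; P2 mixes 2/5 on P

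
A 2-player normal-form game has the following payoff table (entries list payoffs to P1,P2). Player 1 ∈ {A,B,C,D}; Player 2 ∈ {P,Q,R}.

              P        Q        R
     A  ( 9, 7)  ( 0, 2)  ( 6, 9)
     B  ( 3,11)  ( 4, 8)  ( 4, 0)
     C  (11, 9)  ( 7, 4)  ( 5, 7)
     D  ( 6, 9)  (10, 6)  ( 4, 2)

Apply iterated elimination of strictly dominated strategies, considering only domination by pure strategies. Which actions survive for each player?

P1 drop B (C beats it: P:11>3 Q:7>4 R:5>4)
P2 drop Q (P beats it: A:7>2 C:9>4 D:9>6)
P1 drop D (A beats it: P:9>6 R:6>4)
P1→{A,C} P2→{P,R}

Remaining: P1:{A,C} P2:{P,R}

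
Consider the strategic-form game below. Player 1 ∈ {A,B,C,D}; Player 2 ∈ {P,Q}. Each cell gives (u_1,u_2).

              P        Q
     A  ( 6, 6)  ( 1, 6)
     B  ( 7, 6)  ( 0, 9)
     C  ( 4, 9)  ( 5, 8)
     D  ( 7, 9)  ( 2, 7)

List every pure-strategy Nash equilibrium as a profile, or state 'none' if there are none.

(A,P): not NE [P1→D gives 7>6]
(A,Q): not NE [P1→C gives 5>1]
(B,P): not NE [P2→Q gives 9>6]
(B,Q): not NE [P1→C gives 5>0]
(C,P): not NE [P1→D gives 7>4]
(C,Q): not NE [P2→P gives 9>8]
(D,P): NE
(D,Q): not NE [P1→C gives 5>2; P2→P gives 9>7]

Nash profiles: (D,P)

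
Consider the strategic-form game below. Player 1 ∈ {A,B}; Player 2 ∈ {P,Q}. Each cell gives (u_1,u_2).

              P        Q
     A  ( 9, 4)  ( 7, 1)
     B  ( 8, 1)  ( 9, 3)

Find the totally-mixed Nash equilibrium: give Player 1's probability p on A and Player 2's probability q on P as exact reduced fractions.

P1 indiff ⇒ q·9+(1-q)·7 = q·8+(1-q)·9 ⇒ q(1) = (1-q)(2) ⇒ q = 2/3
P2 indiff ⇒ p·4+(1-p)·1 = p·1+(1-p)·3 ⇒ p(3) = (1-p)(2) ⇒ p = 2/5

(p,q) = (2/5, 2/3)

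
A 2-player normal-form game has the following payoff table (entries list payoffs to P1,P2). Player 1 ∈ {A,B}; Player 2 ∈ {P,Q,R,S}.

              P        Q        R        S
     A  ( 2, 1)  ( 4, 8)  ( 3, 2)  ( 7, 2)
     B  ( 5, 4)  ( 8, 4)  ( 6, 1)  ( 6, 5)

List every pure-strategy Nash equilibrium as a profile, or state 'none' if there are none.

Equilibria: none

(A,P): not NE [P1→B gives 5>2; P2→Q gives 8>1]
(A,Q): not NE [P1→B gives 8>4]
(A,R): not NE [P1→B gives 6>3; P2→Q gives 8>2]
(A,S): not NE [P2→Q gives 8>2]
(B,P): not NE [P2→S gives 5>4]
(B,Q): not NE [P2→S gives 5>4]
(B,R): not NE [P2→S gives 5>1]
(B,S): not NE [P1→A gives 7>6]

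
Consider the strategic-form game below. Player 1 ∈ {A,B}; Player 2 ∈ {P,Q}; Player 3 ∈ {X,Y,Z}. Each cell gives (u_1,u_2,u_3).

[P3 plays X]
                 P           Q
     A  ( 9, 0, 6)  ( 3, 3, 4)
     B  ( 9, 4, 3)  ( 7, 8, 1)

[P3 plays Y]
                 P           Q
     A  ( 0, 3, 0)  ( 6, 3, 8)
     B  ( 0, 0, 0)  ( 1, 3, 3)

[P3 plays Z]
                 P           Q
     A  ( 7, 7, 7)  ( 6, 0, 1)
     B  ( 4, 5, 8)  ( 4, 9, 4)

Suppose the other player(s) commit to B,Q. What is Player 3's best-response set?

argmax u_3 = {Z}

u_3(X vs B,Q) = 1
u_3(Y vs B,Q) = 3
u_3(Z vs B,Q) = 4
max payoff 4 at {Z}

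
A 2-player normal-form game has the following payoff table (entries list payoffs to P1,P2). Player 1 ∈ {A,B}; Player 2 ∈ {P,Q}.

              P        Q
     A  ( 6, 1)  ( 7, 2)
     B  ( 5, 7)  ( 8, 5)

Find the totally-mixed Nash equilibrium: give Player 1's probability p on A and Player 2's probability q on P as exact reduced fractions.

P1 mixes 2/3 on A; P2 mixes 1/2 on P

P1 indiff ⇒ q·6+(1-q)·7 = q·5+(1-q)·8 ⇒ q(1) = (1-q)(1) ⇒ q = 1/2
P2 indiff ⇒ p·1+(1-p)·7 = p·2+(1-p)·5 ⇒ p(-1) = (1-p)(-2) ⇒ p = 2/3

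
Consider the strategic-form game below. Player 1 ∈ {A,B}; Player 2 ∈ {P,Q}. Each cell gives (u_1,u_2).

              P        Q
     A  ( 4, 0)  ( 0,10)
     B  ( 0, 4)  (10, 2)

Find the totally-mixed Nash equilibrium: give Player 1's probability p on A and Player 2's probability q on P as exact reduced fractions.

P1 mixes 1/6 on A; P2 mixes 5/7 on P

P1 indiff ⇒ q·4+(1-q)·0 = q·0+(1-q)·10 ⇒ q(4) = (1-q)(10) ⇒ q = 5/7
P2 indiff ⇒ p·0+(1-p)·4 = p·10+(1-p)·2 ⇒ p(-10) = (1-p)(-2) ⇒ p = 1/6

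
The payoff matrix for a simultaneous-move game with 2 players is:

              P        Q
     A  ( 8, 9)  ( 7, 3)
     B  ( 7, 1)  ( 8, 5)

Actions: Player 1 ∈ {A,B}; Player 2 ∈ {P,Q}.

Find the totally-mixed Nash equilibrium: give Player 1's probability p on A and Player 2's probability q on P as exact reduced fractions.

P1 indiff ⇒ q·8+(1-q)·7 = q·7+(1-q)·8 ⇒ q(1) = (1-q)(1) ⇒ q = 1/2
P2 indiff ⇒ p·9+(1-p)·1 = p·3+(1-p)·5 ⇒ p(6) = (1-p)(4) ⇒ p = 2/5

P1 mixes 2/5 on A; P2 mixes 1/2 on P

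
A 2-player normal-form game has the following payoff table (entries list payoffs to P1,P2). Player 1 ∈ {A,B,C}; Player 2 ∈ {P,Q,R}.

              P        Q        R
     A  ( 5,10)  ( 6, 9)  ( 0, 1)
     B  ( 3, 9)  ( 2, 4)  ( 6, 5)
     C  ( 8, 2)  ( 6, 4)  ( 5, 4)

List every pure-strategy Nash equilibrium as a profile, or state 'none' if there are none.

(A,P): not NE [P1→C gives 8>5]
(A,Q): not NE [P2→P gives 10>9]
(A,R): not NE [P1→B gives 6>0; P2→P gives 10>1]
(B,P): not NE [P1→C gives 8>3]
(B,Q): not NE [P1→C gives 6>2; P2→P gives 9>4]
(B,R): not NE [P2→P gives 9>5]
(C,P): not NE [P2→R gives 4>2]
(C,Q): NE
(C,R): not NE [P1→B gives 6>5]

PSNE = {(C,Q)}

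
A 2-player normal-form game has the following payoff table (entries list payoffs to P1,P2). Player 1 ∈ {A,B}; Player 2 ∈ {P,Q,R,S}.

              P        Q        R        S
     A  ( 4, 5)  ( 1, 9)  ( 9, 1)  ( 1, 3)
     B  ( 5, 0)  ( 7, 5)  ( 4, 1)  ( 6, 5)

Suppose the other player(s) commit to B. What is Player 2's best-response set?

u_2(P vs B) = 0
u_2(Q vs B) = 5
u_2(R vs B) = 1
u_2(S vs B) = 5
max payoff 5 at {Q,S}

BR_2 = {Q,S}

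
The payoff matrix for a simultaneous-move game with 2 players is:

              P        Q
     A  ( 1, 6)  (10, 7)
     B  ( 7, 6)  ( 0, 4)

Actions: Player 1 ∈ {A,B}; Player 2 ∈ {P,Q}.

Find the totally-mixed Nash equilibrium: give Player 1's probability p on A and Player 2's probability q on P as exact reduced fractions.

P1 indiff ⇒ q·1+(1-q)·10 = q·7+(1-q)·0 ⇒ q(-6) = (1-q)(-10) ⇒ q = 5/8
P2 indiff ⇒ p·6+(1-p)·6 = p·7+(1-p)·4 ⇒ p(-1) = (1-p)(-2) ⇒ p = 2/3

(p,q) = (2/3, 5/8)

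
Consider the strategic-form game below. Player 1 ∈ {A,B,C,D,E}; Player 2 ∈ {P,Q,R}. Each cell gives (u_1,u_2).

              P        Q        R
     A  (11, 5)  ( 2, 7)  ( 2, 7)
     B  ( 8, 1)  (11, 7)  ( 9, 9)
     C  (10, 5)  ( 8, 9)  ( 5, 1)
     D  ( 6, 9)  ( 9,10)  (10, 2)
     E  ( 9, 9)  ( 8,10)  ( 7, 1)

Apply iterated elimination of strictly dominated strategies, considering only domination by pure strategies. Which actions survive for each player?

Survivors P1:{B,D} P2:{Q,R}

P2 drop P (Q beats it: A:7>5 B:7>1 C:9>5 D:10>9 E:10>9)
P1 drop A (B beats it: Q:11>2 R:9>2)
P1 drop C (B beats it: Q:11>8 R:9>5)
P1 drop E (B beats it: Q:11>8 R:9>7)
P1→{B,D} P2→{Q,R}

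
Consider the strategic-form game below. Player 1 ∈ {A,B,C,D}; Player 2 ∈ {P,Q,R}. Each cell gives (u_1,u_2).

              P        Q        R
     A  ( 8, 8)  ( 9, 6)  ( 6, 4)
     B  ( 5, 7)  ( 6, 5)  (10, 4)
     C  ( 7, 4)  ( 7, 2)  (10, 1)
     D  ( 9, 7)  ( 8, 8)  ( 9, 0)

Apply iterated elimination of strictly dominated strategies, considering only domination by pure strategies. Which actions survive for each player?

Remaining: P1:{A,D} P2:{P,Q}

P2 drop R (P beats it: A:8>4 B:7>4 C:4>1 D:7>0)
P1 drop B (A beats it: P:8>5 Q:9>6)
P1 drop C (A beats it: P:8>7 Q:9>7)
P1→{A,D} P2→{P,Q}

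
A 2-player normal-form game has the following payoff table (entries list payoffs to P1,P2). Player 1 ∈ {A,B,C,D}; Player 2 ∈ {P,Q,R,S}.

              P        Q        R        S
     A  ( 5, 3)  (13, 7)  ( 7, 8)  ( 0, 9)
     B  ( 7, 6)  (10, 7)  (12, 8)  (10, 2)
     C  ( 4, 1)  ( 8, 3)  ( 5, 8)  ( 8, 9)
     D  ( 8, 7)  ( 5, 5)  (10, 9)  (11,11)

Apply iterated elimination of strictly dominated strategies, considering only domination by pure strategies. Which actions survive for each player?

Remaining: P1:{B,D} P2:{R,S}

P1 drop C (B beats it: P:7>4 Q:10>8 R:12>5 S:10>8)
P2 drop P (R beats it: A:8>3 B:8>6 D:9>7)
P2 drop Q (R beats it: A:8>7 B:8>7 D:9>5)
P1 drop A (B beats it: R:12>7 S:10>0)
P1→{B,D} P2→{R,S}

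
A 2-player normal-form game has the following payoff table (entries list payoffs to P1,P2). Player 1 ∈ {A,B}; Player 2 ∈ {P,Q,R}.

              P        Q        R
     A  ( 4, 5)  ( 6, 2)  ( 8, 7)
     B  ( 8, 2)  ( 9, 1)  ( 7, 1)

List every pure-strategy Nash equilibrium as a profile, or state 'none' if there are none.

(A,P): not NE [P1→B gives 8>4; P2→R gives 7>5]
(A,Q): not NE [P1→B gives 9>6; P2→R gives 7>2]
(A,R): NE
(B,P): NE
(B,Q): not NE [P2→P gives 2>1]
(B,R): not NE [P1→A gives 8>7; P2→P gives 2>1]

Nash profiles: (A,R), (B,P)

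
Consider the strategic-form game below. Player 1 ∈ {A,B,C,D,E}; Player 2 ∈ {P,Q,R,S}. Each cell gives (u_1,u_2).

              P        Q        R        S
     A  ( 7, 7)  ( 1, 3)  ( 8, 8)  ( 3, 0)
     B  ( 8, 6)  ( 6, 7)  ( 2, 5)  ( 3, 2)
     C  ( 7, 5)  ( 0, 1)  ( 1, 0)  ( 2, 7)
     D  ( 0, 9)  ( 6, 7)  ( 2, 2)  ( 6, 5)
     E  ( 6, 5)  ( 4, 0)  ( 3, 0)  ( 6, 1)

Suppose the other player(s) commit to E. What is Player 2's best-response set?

P2 best: {P}

u_2(P vs E) = 5
u_2(Q vs E) = 0
u_2(R vs E) = 0
u_2(S vs E) = 1
max payoff 5 at {P}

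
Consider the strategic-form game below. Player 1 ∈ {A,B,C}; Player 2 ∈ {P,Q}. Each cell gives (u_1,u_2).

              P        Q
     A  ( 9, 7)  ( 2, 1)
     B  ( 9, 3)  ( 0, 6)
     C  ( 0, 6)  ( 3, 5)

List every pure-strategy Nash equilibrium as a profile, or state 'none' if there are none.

(A,P): NE
(A,Q): not NE [P1→C gives 3>2; P2→P gives 7>1]
(B,P): not NE [P2→Q gives 6>3]
(B,Q): not NE [P1→C gives 3>0]
(C,P): not NE [P1→B gives 9>0]
(C,Q): not NE [P2→P gives 6>5]

NE set: (A,P)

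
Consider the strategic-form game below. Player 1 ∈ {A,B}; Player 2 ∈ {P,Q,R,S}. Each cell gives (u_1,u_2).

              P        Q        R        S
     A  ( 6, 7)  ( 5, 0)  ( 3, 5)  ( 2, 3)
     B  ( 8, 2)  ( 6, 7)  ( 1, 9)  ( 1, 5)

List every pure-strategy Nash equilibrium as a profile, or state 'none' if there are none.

PSNE: ∅

(A,P): not NE [P1→B gives 8>6]
(A,Q): not NE [P1→B gives 6>5; P2→P gives 7>0]
(A,R): not NE [P2→P gives 7>5]
(A,S): not NE [P2→P gives 7>3]
(B,P): not NE [P2→R gives 9>2]
(B,Q): not NE [P2→R gives 9>7]
(B,R): not NE [P1→A gives 3>1]
(B,S): not NE [P1→A gives 2>1; P2→R gives 9>5]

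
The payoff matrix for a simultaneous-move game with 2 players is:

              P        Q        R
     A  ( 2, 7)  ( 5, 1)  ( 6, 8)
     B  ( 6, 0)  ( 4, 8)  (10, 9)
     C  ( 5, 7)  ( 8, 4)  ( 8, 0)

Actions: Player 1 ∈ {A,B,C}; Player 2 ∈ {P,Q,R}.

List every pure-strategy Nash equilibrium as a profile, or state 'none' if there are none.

NE set: (B,R)

(A,P): not NE [P1→B gives 6>2; P2→R gives 8>7]
(A,Q): not NE [P1→C gives 8>5; P2→R gives 8>1]
(A,R): not NE [P1→B gives 10>6]
(B,P): not NE [P2→R gives 9>0]
(B,Q): not NE [P1→C gives 8>4; P2→R gives 9>8]
(B,R): NE
(C,P): not NE [P1→B gives 6>5]
(C,Q): not NE [P2→P gives 7>4]
(C,R): not NE [P1→B gives 10>8; P2→P gives 7>0]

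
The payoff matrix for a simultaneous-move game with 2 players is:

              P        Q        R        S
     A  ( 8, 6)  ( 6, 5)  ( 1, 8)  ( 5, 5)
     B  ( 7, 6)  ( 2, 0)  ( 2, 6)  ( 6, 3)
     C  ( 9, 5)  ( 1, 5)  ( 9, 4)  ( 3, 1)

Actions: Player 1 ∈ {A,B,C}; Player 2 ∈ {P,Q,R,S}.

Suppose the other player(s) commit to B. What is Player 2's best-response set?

argmax u_2 = {P,R}

u_2(P vs B) = 6
u_2(Q vs B) = 0
u_2(R vs B) = 6
u_2(S vs B) = 3
max payoff 6 at {P,R}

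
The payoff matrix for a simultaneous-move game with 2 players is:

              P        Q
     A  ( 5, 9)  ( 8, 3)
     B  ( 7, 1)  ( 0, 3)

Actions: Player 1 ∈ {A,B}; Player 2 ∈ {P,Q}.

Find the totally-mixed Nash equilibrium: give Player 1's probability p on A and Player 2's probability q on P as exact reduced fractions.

P1 mixes 1/4 on A; P2 mixes 4/5 on P

P1 indiff ⇒ q·5+(1-q)·8 = q·7+(1-q)·0 ⇒ q(-2) = (1-q)(-8) ⇒ q = 4/5
P2 indiff ⇒ p·9+(1-p)·1 = p·3+(1-p)·3 ⇒ p(6) = (1-p)(2) ⇒ p = 1/4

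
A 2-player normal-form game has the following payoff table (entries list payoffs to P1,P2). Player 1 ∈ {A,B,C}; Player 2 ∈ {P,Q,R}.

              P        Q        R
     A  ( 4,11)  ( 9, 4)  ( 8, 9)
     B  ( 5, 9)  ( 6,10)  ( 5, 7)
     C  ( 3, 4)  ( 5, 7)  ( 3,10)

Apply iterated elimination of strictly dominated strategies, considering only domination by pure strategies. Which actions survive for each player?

P1 drop C (A beats it: P:4>3 Q:9>5 R:8>3)
P2 drop R (P beats it: A:11>9 B:9>7)
P1→{A,B} P2→{P,Q}

Remaining: P1:{A,B} P2:{P,Q}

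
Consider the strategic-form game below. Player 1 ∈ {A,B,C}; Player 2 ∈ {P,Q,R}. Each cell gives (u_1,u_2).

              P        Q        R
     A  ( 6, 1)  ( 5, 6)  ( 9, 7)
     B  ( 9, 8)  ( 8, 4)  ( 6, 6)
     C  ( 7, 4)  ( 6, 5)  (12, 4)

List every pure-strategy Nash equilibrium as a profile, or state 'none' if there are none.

NE set: (B,P)

(A,P): not NE [P1→B gives 9>6; P2→R gives 7>1]
(A,Q): not NE [P1→B gives 8>5; P2→R gives 7>6]
(A,R): not NE [P1→C gives 12>9]
(B,P): NE
(B,Q): not NE [P2→P gives 8>4]
(B,R): not NE [P1→C gives 12>6; P2→P gives 8>6]
(C,P): not NE [P1→B gives 9>7; P2→Q gives 5>4]
(C,Q): not NE [P1→B gives 8>6]
(C,R): not NE [P2→Q gives 5>4]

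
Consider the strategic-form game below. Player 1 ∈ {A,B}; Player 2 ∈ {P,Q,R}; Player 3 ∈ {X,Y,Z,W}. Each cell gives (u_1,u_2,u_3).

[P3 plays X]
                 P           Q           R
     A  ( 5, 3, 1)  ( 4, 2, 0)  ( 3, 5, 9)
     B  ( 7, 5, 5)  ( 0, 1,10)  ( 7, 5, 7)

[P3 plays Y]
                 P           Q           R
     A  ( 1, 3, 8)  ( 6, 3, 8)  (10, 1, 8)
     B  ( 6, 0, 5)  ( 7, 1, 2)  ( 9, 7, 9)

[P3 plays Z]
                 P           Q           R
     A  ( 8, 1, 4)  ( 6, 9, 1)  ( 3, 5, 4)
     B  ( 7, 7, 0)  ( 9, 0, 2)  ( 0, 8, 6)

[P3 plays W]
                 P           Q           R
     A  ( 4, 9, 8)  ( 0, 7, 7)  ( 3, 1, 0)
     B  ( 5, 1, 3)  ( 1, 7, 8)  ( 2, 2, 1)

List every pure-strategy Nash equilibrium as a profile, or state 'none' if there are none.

PSNE = {(B,P,X)}

(A,P,X): not NE [P1→B gives 7>5; P2→R gives 5>3; P3→W gives 8>1]
(A,P,Y): not NE [P1→B gives 6>1]
(A,P,Z): not NE [P2→Q gives 9>1; P3→W gives 8>4]
(A,P,W): not NE [P1→B gives 5>4]
(A,Q,X): not NE [P2→R gives 5>2; P3→Y gives 8>0]
(A,Q,Y): not NE [P1→B gives 7>6]
(A,Q,Z): not NE [P1→B gives 9>6; P3→Y gives 8>1]
(A,Q,W): not NE [P1→B gives 1>0; P2→P gives 9>7; P3→Y gives 8>7]
(A,R,X): not NE [P1→B gives 7>3]
(A,R,Y): not NE [P2→Q gives 3>1; P3→X gives 9>8]
(A,R,Z): not NE [P2→Q gives 9>5; P3→X gives 9>4]
(A,R,W): not NE [P2→P gives 9>1; P3→X gives 9>0]
(B,P,X): NE
(B,P,Y): not NE [P2→R gives 7>0]
(B,P,Z): not NE [P1→A gives 8>7; P2→R gives 8>7; P3→Y gives 5>0]
(B,P,W): not NE [P2→Q gives 7>1; P3→Y gives 5>3]
(B,Q,X): not NE [P1→A gives 4>0; P2→R gives 5>1]
(B,Q,Y): not NE [P2→R gives 7>1; P3→X gives 10>2]
(B,Q,Z): not NE [P2→R gives 8>0; P3→X gives 10>2]
(B,Q,W): not NE [P3→X gives 10>8]
(B,R,X): not NE [P3→Y gives 9>7]
(B,R,Y): not NE [P1→A gives 10>9]
(B,R,Z): not NE [P1→A gives 3>0; P3→Y gives 9>6]
(B,R,W): not NE [P1→A gives 3>2; P2→Q gives 7>2; P3→Y gives 9>1]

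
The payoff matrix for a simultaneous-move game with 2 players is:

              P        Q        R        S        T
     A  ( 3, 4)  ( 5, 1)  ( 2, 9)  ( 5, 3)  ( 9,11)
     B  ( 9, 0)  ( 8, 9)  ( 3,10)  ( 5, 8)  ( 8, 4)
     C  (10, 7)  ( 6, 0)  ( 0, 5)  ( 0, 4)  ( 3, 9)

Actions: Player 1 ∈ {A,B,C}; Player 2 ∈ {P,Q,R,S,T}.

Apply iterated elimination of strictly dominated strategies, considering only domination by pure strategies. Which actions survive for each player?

IESDS → P1:{A,B} P2:{R,T}

P2 drop P (T beats it: A:11>4 B:4>0 C:9>7)
P1 drop C (B beats it: Q:8>6 R:3>0 S:5>0 T:8>3)
P2 drop Q (R beats it: A:9>1 B:10>9)
P2 drop S (R beats it: A:9>3 B:10>8)
P1→{A,B} P2→{R,T}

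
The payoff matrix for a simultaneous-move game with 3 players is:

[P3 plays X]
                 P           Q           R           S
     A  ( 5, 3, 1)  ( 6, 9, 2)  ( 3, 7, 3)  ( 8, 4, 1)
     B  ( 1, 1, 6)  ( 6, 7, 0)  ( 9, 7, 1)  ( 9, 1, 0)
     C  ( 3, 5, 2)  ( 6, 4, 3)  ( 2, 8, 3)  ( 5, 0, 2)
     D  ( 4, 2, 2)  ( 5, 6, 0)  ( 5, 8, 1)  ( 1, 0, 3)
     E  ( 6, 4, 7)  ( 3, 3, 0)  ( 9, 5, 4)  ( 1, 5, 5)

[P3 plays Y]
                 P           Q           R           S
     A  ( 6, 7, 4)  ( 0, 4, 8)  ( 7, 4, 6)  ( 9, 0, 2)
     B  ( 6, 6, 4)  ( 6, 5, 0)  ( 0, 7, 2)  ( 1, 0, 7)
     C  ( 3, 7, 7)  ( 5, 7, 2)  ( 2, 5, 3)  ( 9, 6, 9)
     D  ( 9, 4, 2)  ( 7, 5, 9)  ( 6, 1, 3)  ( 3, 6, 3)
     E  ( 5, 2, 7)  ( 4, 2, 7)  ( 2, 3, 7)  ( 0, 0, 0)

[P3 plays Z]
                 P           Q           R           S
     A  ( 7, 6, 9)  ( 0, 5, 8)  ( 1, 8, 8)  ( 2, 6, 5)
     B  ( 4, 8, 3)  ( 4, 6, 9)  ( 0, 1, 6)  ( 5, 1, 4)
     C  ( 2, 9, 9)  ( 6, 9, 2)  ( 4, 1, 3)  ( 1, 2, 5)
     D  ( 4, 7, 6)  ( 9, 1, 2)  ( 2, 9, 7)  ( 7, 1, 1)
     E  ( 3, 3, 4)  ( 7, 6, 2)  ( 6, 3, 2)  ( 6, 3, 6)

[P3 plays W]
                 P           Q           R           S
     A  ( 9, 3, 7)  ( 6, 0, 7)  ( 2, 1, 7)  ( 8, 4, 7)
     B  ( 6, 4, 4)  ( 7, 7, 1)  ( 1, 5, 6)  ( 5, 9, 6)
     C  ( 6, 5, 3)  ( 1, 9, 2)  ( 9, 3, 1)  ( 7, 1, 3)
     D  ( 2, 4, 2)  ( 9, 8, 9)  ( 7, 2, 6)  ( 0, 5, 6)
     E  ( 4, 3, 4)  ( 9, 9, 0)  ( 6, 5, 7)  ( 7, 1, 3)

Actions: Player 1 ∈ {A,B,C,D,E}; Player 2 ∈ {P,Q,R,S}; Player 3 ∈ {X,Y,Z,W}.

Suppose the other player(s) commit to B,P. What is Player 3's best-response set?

u_3(X vs B,P) = 6
u_3(Y vs B,P) = 4
u_3(Z vs B,P) = 3
u_3(W vs B,P) = 4
max payoff 6 at {X}

P3 best: {X}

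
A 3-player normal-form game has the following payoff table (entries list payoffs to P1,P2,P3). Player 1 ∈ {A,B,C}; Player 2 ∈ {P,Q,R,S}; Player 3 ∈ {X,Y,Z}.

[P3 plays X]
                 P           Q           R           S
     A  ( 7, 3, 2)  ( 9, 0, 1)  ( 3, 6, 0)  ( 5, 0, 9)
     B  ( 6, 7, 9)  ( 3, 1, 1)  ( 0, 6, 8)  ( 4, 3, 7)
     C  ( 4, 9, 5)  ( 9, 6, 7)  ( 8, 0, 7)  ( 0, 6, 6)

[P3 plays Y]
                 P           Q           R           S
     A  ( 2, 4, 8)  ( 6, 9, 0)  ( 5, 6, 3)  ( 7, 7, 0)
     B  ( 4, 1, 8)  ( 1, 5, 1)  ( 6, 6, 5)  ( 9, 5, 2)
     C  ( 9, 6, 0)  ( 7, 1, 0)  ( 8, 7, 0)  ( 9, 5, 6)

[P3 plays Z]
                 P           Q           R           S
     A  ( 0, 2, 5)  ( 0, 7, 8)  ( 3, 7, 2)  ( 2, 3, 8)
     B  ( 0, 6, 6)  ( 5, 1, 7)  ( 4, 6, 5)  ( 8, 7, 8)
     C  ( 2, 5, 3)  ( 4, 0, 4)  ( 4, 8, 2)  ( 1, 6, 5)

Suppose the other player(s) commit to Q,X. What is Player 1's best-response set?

u_1(A vs Q,X) = 9
u_1(B vs Q,X) = 3
u_1(C vs Q,X) = 9
max payoff 9 at {A,C}

P1 best: {A,C}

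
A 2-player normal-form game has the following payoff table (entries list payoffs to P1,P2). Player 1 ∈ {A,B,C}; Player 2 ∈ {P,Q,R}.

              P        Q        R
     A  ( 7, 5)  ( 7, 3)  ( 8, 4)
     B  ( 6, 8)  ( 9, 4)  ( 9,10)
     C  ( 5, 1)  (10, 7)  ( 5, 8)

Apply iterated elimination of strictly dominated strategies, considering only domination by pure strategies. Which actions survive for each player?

Remaining: P1:{A,B} P2:{P,R}

P2 drop Q (R beats it: A:4>3 B:10>4 C:8>7)
P1 drop C (A beats it: P:7>5 R:8>5)
P1→{A,B} P2→{P,R}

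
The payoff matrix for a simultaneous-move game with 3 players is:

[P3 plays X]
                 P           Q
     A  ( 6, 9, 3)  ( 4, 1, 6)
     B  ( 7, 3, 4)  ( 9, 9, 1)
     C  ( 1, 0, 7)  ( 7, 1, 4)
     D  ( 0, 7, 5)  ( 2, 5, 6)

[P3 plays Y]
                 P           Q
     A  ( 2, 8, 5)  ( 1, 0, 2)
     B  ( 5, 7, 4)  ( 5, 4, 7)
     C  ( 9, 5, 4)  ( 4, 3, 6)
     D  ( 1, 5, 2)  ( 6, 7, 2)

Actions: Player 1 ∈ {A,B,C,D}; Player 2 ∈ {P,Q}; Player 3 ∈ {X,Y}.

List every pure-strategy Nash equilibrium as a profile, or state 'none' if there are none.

PSNE: ∅

(A,P,X): not NE [P1→B gives 7>6; P3→Y gives 5>3]
(A,P,Y): not NE [P1→C gives 9>2]
(A,Q,X): not NE [P1→B gives 9>4; P2→P gives 9>1]
(A,Q,Y): not NE [P1→D gives 6>1; P2→P gives 8>0; P3→X gives 6>2]
(B,P,X): not NE [P2→Q gives 9>3]
(B,P,Y): not NE [P1→C gives 9>5]
(B,Q,X): not NE [P3→Y gives 7>1]
(B,Q,Y): not NE [P1→D gives 6>5; P2→P gives 7>4]
(C,P,X): not NE [P1→B gives 7>1; P2→Q gives 1>0]
(C,P,Y): not NE [P3→X gives 7>4]
(C,Q,X): not NE [P1→B gives 9>7; P3→Y gives 6>4]
(C,Q,Y): not NE [P1→D gives 6>4; P2→P gives 5>3]
(D,P,X): not NE [P1→B gives 7>0]
(D,P,Y): not NE [P1→C gives 9>1; P2→Q gives 7>5; P3→X gives 5>2]
(D,Q,X): not NE [P1→B gives 9>2; P2→P gives 7>5]
(D,Q,Y): not NE [P3→X gives 6>2]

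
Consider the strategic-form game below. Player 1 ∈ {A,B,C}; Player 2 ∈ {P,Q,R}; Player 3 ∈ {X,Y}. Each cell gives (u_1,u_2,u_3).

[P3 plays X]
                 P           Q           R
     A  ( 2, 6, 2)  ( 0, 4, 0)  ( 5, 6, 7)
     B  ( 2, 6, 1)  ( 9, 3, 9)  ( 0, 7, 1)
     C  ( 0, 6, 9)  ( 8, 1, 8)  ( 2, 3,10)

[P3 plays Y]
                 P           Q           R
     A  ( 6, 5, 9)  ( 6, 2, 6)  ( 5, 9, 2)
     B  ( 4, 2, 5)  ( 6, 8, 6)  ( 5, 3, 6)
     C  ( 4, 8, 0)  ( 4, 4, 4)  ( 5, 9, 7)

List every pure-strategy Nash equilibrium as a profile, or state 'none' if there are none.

(A,P,X): not NE [P3→Y gives 9>2]
(A,P,Y): not NE [P2→R gives 9>5]
(A,Q,X): not NE [P1→B gives 9>0; P2→R gives 6>4; P3→Y gives 6>0]
(A,Q,Y): not NE [P2→R gives 9>2]
(A,R,X): NE
(A,R,Y): not NE [P3→X gives 7>2]
(B,P,X): not NE [P2→R gives 7>6; P3→Y gives 5>1]
(B,P,Y): not NE [P1→A gives 6>4; P2→Q gives 8>2]
(B,Q,X): not NE [P2→R gives 7>3]
(B,Q,Y): not NE [P3→X gives 9>6]
(B,R,X): not NE [P1→A gives 5>0; P3→Y gives 6>1]
(B,R,Y): not NE [P2→Q gives 8>3]
(C,P,X): not NE [P1→B gives 2>0]
(C,P,Y): not NE [P1→A gives 6>4; P2→R gives 9>8; P3→X gives 9>0]
(C,Q,X): not NE [P1→B gives 9>8; P2→P gives 6>1]
(C,Q,Y): not NE [P1→B gives 6>4; P2→R gives 9>4; P3→X gives 8>4]
(C,R,X): not NE [P1→A gives 5>2; P2→P gives 6>3]
(C,R,Y): not NE [P3→X gives 10>7]

Nash profiles: (A,R,X)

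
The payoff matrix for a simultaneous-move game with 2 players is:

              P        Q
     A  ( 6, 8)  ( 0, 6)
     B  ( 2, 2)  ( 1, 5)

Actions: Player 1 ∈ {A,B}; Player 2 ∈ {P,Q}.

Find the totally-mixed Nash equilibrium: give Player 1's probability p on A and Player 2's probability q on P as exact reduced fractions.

P1 indiff ⇒ q·6+(1-q)·0 = q·2+(1-q)·1 ⇒ q(4) = (1-q)(1) ⇒ q = 1/5
P2 indiff ⇒ p·8+(1-p)·2 = p·6+(1-p)·5 ⇒ p(2) = (1-p)(3) ⇒ p = 3/5

P1 mixes 3/5 on A; P2 mixes 1/5 on P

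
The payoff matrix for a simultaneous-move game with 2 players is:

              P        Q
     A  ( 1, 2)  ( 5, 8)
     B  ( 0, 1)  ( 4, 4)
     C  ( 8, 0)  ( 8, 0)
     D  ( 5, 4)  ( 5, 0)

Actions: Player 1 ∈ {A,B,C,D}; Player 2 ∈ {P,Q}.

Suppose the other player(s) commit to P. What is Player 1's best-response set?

argmax u_1 = {C}

u_1(A vs P) = 1
u_1(B vs P) = 0
u_1(C vs P) = 8
u_1(D vs P) = 5
max payoff 8 at {C}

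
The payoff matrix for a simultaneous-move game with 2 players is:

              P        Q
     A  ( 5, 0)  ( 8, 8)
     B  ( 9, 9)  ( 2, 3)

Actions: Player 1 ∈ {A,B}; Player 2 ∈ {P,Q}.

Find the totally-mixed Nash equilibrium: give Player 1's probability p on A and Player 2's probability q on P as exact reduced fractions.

P1 indiff ⇒ q·5+(1-q)·8 = q·9+(1-q)·2 ⇒ q(-4) = (1-q)(-6) ⇒ q = 3/5
P2 indiff ⇒ p·0+(1-p)·9 = p·8+(1-p)·3 ⇒ p(-8) = (1-p)(-6) ⇒ p = 3/7

p=3/7, q=3/5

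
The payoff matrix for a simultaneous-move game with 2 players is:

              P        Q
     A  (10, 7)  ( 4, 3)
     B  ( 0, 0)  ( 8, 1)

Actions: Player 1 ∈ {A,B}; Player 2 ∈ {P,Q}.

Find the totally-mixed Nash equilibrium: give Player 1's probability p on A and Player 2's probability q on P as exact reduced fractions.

P1 indiff ⇒ q·10+(1-q)·4 = q·0+(1-q)·8 ⇒ q(10) = (1-q)(4) ⇒ q = 2/7
P2 indiff ⇒ p·7+(1-p)·0 = p·3+(1-p)·1 ⇒ p(4) = (1-p)(1) ⇒ p = 1/5

p=1/5, q=2/7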